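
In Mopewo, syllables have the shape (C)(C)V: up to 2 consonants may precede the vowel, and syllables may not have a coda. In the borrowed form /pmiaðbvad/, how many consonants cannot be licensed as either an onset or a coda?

2

The consonants /ð/, /d/ cannot be parsed into a legal (C)(C)V syllable (no codas are permitted; onsets may contain at most 2 consonants).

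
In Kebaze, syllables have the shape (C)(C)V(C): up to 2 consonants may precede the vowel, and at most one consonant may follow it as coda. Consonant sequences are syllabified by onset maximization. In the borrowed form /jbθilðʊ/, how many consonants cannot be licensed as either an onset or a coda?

1

Under (C)(C)V(C), the unsyllabifiable consonants are /j/ (at most one coda consonant is licensed; onsets may contain at most 2 consonants).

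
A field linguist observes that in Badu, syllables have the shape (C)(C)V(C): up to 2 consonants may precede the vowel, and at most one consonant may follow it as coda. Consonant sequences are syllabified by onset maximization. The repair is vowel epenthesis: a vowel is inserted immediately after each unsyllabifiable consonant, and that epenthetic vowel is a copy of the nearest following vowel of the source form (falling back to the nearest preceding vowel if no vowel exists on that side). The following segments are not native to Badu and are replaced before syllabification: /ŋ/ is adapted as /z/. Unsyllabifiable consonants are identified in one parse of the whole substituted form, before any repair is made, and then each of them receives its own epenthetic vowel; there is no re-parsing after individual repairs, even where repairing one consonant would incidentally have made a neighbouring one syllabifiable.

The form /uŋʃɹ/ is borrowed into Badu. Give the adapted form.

uzʃuɹu

Substitution: /ŋ/ → /z/, giving /uzʃɹ/.
The consonants /ʃ/, /ɹ/ cannot be parsed into a legal (C)(C)V(C) syllable (at most one coda consonant is licensed; onsets may contain at most 2 consonants).
Inserting the epenthetic vowel yields /ʃ/ → /ʃu/, /ɹ/ → /ɹu/.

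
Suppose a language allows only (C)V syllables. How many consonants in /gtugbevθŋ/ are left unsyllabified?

5

The consonants /g/, /g/, /v/, /θ/, /ŋ/ cannot be parsed into a legal (C)V syllable (no codas are permitted; onsets are limited to one consonant).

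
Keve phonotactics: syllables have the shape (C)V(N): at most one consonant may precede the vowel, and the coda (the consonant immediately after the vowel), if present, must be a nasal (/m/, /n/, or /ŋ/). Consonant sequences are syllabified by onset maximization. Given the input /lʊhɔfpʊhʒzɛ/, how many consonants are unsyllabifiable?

3

The consonants /f/, /h/, /ʒ/ cannot be parsed into a legal (C)V(N) syllable (only a nasal (/m/, /n/, or /ŋ/) is licensed in coda position; onsets are limited to one consonant).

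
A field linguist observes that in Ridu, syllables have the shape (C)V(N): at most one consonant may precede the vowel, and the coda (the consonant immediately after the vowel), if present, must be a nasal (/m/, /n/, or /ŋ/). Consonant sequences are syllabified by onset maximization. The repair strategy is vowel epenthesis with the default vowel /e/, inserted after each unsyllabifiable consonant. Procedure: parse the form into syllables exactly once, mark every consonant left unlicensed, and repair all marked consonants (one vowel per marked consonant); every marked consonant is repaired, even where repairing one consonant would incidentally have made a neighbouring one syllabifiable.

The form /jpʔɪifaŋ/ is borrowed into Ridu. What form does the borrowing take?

Under (C)V(N), the unsyllabifiable consonants are /j/, /p/ (only a nasal (/m/, /n/, or /ŋ/) is licensed in coda position; onsets are limited to one consonant).
Epenthesis after each stranded consonant: /j/ → /je/, /p/ → /pe/.

jepeʔɪifaŋ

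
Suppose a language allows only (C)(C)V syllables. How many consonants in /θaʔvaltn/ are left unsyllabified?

3

Syllabifying with onset maximization leaves /l/, /t/, /n/ stranded (no codas are permitted; onsets may contain at most 2 consonants).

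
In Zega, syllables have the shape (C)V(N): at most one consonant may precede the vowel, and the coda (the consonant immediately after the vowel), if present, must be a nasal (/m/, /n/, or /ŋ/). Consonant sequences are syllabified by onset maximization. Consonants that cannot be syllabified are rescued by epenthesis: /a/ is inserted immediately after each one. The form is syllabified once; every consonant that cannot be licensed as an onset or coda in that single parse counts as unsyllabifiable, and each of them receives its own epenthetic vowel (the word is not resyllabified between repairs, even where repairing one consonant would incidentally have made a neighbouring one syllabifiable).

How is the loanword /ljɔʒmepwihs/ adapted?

Syllabifying with onset maximization leaves /l/, /ʒ/, /p/, /h/, /s/ stranded (only a nasal (/m/, /n/, or /ŋ/) is licensed in coda position; onsets are limited to one consonant).
Each unlicensed consonant becomes the onset of a new syllable: /l/ → /la/, /ʒ/ → /ʒa/, /p/ → /pa/, /h/ → /ha/, /s/ → /sa/.

lajɔʒamepawihasa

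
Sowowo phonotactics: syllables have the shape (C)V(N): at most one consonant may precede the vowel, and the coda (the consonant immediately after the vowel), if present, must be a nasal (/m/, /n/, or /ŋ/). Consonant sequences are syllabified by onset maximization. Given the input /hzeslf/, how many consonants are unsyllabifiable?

The consonants /h/, /s/, /l/, /f/ cannot be parsed into a legal (C)V(N) syllable (only a nasal (/m/, /n/, or /ŋ/) is licensed in coda position; onsets are limited to one consonant).

4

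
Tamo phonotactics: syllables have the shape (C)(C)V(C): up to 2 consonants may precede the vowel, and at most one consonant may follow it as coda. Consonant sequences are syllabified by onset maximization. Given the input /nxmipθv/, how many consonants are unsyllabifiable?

3

Syllabifying with onset maximization leaves /n/, /θ/, /v/ stranded (at most one coda consonant is licensed; onsets may contain at most 2 consonants).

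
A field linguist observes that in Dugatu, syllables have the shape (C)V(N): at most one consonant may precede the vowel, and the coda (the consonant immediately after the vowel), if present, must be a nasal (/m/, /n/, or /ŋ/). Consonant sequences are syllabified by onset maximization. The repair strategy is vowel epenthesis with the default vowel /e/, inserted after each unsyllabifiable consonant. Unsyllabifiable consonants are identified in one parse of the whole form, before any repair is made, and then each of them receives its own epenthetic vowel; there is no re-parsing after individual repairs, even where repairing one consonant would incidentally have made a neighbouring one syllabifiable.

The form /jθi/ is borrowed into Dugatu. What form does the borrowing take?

jeθi

Under (C)V(N), the unsyllabifiable consonants are /j/ (only a nasal (/m/, /n/, or /ŋ/) is licensed in coda position; onsets are limited to one consonant).
Inserting the epenthetic vowel yields /j/ → /je/.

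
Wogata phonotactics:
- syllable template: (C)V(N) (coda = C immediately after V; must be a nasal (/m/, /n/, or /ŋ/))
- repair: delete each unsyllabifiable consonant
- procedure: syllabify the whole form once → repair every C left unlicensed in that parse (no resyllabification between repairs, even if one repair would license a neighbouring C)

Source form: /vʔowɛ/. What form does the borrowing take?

ʔowɛ

The consonants /v/ cannot be parsed into a legal (C)V(N) syllable (only a nasal (/m/, /n/, or /ŋ/) is licensed in coda position; onsets are limited to one consonant).
Each unlicensed consonant is deleted: /v/.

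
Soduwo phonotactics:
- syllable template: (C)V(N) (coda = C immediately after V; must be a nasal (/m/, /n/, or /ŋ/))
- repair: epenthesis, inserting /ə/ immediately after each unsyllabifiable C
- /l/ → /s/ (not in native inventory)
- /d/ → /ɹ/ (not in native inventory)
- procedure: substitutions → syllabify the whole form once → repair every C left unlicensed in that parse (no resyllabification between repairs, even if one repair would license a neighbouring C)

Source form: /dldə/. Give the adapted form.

ɹəsəɹə

Substitution: /d/ → /ɹ/, /l/ → /s/, giving /ɹsɹə/.
Syllabifying with onset maximization leaves /ɹ/, /s/ stranded (only a nasal (/m/, /n/, or /ŋ/) is licensed in coda position; onsets are limited to one consonant).
Each unlicensed consonant becomes the onset of a new syllable: /ɹ/ → /ɹə/, /s/ → /sə/.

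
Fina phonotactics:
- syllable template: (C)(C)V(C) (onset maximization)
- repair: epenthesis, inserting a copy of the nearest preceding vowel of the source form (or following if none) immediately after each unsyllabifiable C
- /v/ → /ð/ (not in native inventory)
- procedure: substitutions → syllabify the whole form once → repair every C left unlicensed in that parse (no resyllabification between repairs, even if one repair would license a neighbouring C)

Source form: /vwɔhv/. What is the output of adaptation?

Substitution: /v/ → /ð/, giving /ðwɔhð/.
Under (C)(C)V(C), the unsyllabifiable consonants are /ð/ (at most one coda consonant is licensed; onsets may contain at most 2 consonants).
Inserting the epenthetic vowel yields /ð/ → /ðɔ/.

ðwɔhðɔ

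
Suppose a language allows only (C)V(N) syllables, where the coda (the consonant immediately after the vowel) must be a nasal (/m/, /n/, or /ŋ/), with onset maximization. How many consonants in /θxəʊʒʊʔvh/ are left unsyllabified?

The consonants /θ/, /ʔ/, /v/, /h/ cannot be parsed into a legal (C)V(N) syllable (only a nasal (/m/, /n/, or /ŋ/) is licensed in coda position; onsets are limited to one consonant).

4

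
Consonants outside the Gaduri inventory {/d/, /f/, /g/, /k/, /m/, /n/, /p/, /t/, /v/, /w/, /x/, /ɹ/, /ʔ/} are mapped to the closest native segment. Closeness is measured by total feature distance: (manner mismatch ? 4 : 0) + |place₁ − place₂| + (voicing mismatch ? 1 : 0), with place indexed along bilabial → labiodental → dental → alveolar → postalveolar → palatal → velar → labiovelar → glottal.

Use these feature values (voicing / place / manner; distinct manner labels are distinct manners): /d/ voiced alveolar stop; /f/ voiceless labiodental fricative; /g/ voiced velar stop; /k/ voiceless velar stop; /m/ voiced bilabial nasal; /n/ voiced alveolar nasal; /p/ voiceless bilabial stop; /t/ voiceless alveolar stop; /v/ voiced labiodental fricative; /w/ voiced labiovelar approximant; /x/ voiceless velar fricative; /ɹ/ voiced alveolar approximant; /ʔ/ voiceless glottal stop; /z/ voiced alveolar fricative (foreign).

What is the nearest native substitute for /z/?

v

/v/ is closest: same manner (fricative), place distance 2 (alveolar→labiodental), same voicing; total 2. Next closest is /f/ at distance 3.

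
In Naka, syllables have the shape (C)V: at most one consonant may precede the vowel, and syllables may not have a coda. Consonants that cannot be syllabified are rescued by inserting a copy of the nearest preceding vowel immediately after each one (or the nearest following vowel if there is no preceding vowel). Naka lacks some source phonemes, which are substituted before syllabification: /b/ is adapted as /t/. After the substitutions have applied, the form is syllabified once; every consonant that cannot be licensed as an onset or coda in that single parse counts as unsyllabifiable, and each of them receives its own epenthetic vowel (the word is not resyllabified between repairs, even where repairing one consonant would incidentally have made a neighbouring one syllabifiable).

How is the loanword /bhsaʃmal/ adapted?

tahasaʃamala

Substitution: /b/ → /t/, giving /thsaʃmal/.
The consonants /t/, /h/, /ʃ/, /l/ cannot be parsed into a legal (C)V syllable (no codas are permitted; onsets are limited to one consonant).
Each unlicensed consonant becomes the onset of a new syllable: /t/ → /ta/, /h/ → /ha/, /ʃ/ → /ʃa/, /l/ → /la/.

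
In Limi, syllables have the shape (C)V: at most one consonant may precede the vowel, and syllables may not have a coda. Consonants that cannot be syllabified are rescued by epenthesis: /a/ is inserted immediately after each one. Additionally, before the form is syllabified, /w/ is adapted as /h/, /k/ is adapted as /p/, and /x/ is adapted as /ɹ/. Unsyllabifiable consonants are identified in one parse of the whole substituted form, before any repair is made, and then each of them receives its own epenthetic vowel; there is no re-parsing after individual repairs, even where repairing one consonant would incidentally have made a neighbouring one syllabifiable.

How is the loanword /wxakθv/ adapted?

haɹapaθava

Substitution: /w/ → /h/, /x/ → /ɹ/, /k/ → /p/, giving /hɹapθv/.
The consonants /h/, /p/, /θ/, /v/ cannot be parsed into a legal (C)V syllable (no codas are permitted; onsets are limited to one consonant).
Epenthesis after each stranded consonant: /h/ → /ha/, /p/ → /pa/, /θ/ → /θa/, /v/ → /va/.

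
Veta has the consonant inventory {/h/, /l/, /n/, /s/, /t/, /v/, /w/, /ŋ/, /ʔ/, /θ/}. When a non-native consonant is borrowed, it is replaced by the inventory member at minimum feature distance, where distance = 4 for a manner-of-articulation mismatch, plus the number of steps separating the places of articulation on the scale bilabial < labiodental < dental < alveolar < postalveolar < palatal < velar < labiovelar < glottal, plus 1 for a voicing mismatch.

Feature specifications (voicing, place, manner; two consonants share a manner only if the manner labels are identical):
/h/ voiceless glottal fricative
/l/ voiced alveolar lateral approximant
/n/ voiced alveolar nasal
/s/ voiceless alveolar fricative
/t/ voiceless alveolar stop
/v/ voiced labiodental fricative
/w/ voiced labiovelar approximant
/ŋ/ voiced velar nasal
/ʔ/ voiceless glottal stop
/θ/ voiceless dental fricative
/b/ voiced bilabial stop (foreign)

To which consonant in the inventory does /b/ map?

t

/t/ is closest: same manner (stop), place distance 3 (bilabial→alveolar), voicing differs (+1); total 4. Next closest is /v/ at distance 5.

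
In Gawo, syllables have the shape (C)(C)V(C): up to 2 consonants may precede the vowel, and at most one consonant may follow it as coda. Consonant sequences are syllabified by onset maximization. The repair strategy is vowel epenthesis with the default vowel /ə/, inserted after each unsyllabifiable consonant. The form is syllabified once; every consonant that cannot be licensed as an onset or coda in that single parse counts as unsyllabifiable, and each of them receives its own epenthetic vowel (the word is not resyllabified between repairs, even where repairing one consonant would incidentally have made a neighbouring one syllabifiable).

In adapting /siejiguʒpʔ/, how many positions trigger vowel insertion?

2

The unsyllabifiable consonants are /p/, /ʔ/; each receives one epenthetic vowel.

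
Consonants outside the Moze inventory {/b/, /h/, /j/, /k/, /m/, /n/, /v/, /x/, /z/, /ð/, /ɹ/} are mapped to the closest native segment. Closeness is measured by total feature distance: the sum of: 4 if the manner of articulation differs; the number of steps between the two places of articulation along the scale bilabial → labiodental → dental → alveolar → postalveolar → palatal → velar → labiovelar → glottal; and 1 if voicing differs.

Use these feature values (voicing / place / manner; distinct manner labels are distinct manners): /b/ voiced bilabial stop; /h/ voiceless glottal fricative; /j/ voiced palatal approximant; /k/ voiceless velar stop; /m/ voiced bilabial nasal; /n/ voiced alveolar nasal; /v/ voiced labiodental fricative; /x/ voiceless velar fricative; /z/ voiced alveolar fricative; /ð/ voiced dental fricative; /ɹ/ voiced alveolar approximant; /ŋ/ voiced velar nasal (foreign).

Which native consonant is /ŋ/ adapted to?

n

/n/ is closest: same manner (nasal), place distance 3 (velar→alveolar), same voicing; total 3. Next closest is /j/ at distance 5.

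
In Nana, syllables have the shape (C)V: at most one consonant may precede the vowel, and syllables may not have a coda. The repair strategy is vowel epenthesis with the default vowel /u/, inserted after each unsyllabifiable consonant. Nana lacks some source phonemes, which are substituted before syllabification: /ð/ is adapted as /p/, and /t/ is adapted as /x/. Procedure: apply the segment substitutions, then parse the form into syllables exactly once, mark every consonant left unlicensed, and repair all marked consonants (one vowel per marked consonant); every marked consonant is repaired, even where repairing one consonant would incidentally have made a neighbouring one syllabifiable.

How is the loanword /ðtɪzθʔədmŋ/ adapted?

puxɪzuθuʔədumuŋu

Substitution: /ð/ → /p/, /t/ → /x/, giving /pxɪzθʔədmŋ/.
Syllabifying with onset maximization leaves /p/, /z/, /θ/, /d/, /m/, /ŋ/ stranded (no codas are permitted; onsets are limited to one consonant).
Epenthesis after each stranded consonant: /p/ → /pu/, /z/ → /zu/, /θ/ → /θu/, /d/ → /du/, /m/ → /mu/, /ŋ/ → /ŋu/.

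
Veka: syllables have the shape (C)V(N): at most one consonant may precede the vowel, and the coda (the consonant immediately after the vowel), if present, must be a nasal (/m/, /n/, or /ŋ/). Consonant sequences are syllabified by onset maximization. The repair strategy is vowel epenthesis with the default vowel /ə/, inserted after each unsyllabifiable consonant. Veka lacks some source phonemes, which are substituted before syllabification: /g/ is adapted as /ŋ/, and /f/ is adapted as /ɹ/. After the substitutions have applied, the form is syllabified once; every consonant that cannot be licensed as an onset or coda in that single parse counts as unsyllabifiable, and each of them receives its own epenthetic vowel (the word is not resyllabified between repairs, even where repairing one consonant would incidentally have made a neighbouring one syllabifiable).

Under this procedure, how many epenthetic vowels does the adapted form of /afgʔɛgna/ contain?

2

After substitution the input is /aɹŋʔɛŋna/.
The unsyllabifiable consonants are /ɹ/, /ŋ/; each receives one epenthetic vowel.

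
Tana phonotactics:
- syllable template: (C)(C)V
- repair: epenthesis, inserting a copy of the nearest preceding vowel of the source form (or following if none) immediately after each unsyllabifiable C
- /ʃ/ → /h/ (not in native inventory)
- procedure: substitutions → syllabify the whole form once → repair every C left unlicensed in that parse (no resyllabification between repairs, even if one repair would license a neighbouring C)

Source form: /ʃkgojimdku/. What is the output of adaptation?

Substitution: /ʃ/ → /h/, giving /hkgojimdku/.
The consonants /h/, /m/ cannot be parsed into a legal (C)(C)V syllable (no codas are permitted; onsets may contain at most 2 consonants).
Each unlicensed consonant becomes the onset of a new syllable: /h/ → /ho/, /m/ → /mi/.

hokgojimidku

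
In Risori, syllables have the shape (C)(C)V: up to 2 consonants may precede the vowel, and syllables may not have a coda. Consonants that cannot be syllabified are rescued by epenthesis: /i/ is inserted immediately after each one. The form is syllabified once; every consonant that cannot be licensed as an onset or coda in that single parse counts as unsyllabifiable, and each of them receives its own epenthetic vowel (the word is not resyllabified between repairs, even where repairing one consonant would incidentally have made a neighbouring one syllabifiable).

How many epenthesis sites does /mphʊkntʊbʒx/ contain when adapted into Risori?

The unsyllabifiable consonants are /m/, /k/, /b/, /ʒ/, /x/; each receives one epenthetic vowel.

5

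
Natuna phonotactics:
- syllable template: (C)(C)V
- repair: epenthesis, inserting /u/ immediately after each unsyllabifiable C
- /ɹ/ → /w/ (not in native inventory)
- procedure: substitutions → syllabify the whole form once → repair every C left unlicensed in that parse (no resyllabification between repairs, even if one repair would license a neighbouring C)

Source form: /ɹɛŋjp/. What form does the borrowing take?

wɛŋujupu

Substitution: /ɹ/ → /w/, giving /wɛŋjp/.
Syllabifying with onset maximization leaves /ŋ/, /j/, /p/ stranded (no codas are permitted; onsets may contain at most 2 consonants).
Epenthesis after each stranded consonant: /ŋ/ → /ŋu/, /j/ → /ju/, /p/ → /pu/.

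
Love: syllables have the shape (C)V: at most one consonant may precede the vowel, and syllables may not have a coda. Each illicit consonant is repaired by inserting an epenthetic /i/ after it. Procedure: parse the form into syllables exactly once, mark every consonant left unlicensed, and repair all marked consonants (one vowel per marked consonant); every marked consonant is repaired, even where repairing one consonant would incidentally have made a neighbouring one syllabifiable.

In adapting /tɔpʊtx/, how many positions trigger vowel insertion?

2

The unsyllabifiable consonants are /t/, /x/; each receives one epenthetic vowel.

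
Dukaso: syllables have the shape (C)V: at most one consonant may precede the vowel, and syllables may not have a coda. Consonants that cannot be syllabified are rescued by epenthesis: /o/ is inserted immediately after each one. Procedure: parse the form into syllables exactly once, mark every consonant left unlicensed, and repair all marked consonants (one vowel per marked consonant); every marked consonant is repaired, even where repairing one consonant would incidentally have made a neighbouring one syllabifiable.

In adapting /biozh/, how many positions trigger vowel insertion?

2

The unsyllabifiable consonants are /z/, /h/; each receives one epenthetic vowel.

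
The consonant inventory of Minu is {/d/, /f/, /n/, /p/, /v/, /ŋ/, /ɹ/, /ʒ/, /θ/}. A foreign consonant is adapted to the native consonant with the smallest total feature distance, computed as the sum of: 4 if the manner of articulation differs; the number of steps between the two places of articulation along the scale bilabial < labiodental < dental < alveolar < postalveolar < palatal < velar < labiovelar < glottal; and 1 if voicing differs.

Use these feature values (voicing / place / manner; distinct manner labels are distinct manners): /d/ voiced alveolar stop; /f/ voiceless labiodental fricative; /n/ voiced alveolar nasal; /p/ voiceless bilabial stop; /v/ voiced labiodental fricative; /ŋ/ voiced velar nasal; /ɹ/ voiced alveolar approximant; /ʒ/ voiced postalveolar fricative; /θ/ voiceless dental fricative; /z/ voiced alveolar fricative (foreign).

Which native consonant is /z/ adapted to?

/ʒ/ is closest: same manner (fricative), place distance 1 (alveolar→postalveolar), same voicing; total 1. Next closest is /v/ at distance 2.

ʒ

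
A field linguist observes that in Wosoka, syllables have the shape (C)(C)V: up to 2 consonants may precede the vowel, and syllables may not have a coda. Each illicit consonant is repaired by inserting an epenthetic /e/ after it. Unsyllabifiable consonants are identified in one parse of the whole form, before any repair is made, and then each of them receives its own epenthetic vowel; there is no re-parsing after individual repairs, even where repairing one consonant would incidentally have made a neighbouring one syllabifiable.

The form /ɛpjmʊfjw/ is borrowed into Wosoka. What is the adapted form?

ɛpejmʊfejewe

The consonants /p/, /f/, /j/, /w/ cannot be parsed into a legal (C)(C)V syllable (no codas are permitted; onsets may contain at most 2 consonants).
Each unlicensed consonant becomes the onset of a new syllable: /p/ → /pe/, /f/ → /fe/, /j/ → /je/, /w/ → /we/.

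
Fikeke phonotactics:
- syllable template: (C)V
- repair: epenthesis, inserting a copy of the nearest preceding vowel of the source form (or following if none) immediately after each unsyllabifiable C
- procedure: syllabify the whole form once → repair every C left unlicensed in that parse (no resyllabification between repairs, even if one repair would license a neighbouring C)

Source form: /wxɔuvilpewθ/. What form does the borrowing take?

wɔxɔuvilipeweθe

Syllabifying with onset maximization leaves /w/, /l/, /w/, /θ/ stranded (no codas are permitted; onsets are limited to one consonant).
Epenthesis after each stranded consonant: /w/ → /wɔ/, /l/ → /li/, /w/ → /we/, /θ/ → /θe/.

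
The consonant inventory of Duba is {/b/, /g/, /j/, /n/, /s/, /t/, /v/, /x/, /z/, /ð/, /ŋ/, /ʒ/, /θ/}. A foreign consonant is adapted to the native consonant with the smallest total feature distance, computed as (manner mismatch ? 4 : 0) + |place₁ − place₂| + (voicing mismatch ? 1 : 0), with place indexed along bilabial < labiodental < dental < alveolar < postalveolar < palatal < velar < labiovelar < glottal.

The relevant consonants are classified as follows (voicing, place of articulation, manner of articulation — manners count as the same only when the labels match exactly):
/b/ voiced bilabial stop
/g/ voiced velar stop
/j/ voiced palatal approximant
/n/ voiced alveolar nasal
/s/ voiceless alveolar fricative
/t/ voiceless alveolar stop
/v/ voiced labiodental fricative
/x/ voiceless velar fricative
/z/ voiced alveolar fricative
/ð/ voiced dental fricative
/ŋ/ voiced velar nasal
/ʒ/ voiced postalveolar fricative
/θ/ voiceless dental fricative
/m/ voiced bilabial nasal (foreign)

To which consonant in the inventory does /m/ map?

n

/n/ is closest: same manner (nasal), place distance 3 (bilabial→alveolar), same voicing; total 3. Next closest is /b/ at distance 4.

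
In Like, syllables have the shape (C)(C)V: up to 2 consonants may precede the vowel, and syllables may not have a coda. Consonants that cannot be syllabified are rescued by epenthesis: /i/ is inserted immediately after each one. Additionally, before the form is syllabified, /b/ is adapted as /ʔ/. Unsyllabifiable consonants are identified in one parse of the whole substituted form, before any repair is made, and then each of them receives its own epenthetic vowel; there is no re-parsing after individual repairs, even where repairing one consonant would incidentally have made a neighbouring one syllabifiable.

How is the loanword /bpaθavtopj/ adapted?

Substitution: /b/ → /ʔ/, giving /ʔpaθavtopj/.
The consonants /p/, /j/ cannot be parsed into a legal (C)(C)V syllable (no codas are permitted; onsets may contain at most 2 consonants).
Epenthesis after each stranded consonant: /p/ → /pi/, /j/ → /ji/.

ʔpaθavtopiji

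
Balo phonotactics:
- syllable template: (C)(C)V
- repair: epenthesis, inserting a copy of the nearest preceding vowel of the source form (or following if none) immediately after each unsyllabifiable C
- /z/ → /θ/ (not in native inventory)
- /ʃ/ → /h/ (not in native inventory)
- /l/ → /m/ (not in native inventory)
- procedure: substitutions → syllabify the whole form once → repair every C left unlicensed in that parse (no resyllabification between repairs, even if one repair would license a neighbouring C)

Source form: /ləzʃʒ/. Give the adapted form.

məθəhəʒə

Substitution: /l/ → /m/, /z/ → /θ/, /ʃ/ → /h/, giving /məθhʒ/.
Syllabifying with onset maximization leaves /θ/, /h/, /ʒ/ stranded (no codas are permitted; onsets may contain at most 2 consonants).
Each unlicensed consonant becomes the onset of a new syllable: /θ/ → /θə/, /h/ → /hə/, /ʒ/ → /ʒə/.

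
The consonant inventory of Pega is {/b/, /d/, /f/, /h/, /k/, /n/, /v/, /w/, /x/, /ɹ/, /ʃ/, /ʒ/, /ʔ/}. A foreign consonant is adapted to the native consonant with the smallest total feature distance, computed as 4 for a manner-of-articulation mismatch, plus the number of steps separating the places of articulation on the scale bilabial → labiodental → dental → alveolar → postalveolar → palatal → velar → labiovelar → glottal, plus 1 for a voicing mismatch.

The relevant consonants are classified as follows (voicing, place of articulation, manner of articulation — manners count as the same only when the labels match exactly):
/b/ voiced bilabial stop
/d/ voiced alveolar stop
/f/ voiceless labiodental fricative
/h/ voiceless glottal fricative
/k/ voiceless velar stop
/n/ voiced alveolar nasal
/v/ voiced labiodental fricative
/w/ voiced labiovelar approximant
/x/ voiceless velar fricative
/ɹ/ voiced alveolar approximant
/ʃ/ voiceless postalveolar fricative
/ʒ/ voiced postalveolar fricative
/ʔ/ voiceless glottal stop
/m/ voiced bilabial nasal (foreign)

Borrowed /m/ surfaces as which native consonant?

n

/n/ is closest: same manner (nasal), place distance 3 (bilabial→alveolar), same voicing; total 3. Next closest is /b/ at distance 4.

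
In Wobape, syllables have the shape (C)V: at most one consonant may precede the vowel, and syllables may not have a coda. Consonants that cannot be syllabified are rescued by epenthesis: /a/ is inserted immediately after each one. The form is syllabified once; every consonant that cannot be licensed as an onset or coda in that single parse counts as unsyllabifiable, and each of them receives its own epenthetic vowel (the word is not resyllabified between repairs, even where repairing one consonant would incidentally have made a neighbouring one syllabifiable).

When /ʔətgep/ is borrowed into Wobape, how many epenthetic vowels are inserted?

2

The unsyllabifiable consonants are /t/, /p/; each receives one epenthetic vowel.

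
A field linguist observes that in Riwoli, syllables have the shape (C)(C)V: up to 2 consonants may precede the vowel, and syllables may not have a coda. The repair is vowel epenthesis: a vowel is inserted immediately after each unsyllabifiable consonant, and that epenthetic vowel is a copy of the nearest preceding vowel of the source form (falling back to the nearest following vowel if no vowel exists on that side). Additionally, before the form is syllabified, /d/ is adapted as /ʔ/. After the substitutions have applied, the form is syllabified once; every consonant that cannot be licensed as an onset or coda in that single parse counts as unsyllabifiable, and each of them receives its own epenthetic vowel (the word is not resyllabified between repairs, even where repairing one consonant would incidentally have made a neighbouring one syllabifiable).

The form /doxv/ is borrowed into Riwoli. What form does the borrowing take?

Substitution: /d/ → /ʔ/, giving /ʔoxv/.
Under (C)(C)V, the unsyllabifiable consonants are /x/, /v/ (no codas are permitted; onsets may contain at most 2 consonants).
Each unlicensed consonant becomes the onset of a new syllable: /x/ → /xo/, /v/ → /vo/.

ʔoxovo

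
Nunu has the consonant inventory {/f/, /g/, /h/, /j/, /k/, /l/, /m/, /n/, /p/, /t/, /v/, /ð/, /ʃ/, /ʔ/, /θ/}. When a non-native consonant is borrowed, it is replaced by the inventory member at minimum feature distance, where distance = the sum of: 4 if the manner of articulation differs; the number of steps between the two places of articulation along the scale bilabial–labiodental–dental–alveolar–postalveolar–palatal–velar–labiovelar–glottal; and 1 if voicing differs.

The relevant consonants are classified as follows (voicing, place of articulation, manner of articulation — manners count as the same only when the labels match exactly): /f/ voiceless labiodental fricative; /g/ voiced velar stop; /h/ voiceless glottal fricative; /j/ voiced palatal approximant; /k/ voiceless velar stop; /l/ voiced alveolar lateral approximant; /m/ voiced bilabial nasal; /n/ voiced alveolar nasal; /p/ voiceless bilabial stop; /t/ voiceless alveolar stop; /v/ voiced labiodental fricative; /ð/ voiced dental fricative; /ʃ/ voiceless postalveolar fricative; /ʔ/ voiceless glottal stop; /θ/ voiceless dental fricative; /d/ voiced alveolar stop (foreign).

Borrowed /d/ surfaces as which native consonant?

t

/t/ is closest: same manner (stop), place distance 0 (alveolar→alveolar), voicing differs (+1); total 1. Next closest is /g/ at distance 3.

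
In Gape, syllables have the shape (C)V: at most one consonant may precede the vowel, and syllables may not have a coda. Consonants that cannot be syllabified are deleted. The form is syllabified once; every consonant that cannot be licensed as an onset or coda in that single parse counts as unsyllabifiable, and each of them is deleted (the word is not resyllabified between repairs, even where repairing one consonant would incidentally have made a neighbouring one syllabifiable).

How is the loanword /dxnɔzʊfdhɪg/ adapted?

nɔzʊhɪ

Under (C)V, the unsyllabifiable consonants are /d/, /x/, /f/, /d/, /g/ (no codas are permitted; onsets are limited to one consonant).
Each unlicensed consonant is deleted: /d/, /x/, /f/, /d/, /g/.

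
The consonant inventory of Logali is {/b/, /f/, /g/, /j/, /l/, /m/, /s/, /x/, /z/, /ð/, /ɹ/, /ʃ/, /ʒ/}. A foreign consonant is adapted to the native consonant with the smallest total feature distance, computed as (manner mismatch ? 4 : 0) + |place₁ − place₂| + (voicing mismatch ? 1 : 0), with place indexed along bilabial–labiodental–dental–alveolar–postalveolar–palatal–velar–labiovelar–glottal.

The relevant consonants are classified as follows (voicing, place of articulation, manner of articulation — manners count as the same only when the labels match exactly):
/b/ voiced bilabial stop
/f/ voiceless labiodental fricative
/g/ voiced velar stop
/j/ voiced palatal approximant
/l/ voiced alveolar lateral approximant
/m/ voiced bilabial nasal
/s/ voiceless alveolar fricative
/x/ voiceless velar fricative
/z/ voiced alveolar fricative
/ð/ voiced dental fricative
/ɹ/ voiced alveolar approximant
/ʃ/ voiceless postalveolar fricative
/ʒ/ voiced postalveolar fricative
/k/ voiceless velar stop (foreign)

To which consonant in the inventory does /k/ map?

/g/ is closest: same manner (stop), place distance 0 (velar→velar), voicing differs (+1); total 1. Next closest is /x/ at distance 4.

g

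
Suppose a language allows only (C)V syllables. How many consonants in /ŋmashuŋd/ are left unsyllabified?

4

Syllabifying with onset maximization leaves /ŋ/, /s/, /ŋ/, /d/ stranded (no codas are permitted; onsets are limited to one consonant).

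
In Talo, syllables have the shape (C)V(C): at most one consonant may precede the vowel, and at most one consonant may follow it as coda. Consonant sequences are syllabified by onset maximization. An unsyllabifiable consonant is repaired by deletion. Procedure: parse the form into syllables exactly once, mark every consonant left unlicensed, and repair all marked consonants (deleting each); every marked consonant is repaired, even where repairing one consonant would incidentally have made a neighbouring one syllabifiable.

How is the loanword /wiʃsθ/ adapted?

wiʃ

Syllabifying with onset maximization leaves /s/, /θ/ stranded (at most one coda consonant is licensed; onsets are limited to one consonant).
Deleting the stranded consonants removes /s/, /θ/.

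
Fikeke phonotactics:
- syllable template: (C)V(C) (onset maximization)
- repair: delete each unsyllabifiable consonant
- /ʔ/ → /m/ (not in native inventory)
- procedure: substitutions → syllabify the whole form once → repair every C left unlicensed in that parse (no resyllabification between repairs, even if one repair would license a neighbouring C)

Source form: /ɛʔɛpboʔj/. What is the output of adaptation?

ɛmɛpbom

Substitution: /ʔ/ → /m/, giving /ɛmɛpbomj/.
The consonants /j/ cannot be parsed into a legal (C)V(C) syllable (at most one coda consonant is licensed; onsets are limited to one consonant).
Each unlicensed consonant is deleted: /j/.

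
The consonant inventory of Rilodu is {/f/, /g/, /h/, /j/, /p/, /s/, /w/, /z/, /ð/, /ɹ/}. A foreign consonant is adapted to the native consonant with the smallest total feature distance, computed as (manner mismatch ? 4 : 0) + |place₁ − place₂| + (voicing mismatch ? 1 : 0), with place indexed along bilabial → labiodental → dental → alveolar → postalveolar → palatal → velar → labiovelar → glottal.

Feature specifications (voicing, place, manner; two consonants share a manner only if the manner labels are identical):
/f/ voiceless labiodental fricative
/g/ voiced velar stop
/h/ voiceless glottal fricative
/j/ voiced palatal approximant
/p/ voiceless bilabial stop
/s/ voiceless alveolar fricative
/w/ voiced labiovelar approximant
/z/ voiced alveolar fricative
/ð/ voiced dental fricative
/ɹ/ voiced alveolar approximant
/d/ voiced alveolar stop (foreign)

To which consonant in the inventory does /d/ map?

g

/g/ is closest: same manner (stop), place distance 3 (alveolar→velar), same voicing; total 3. Next closest is /p/ at distance 4.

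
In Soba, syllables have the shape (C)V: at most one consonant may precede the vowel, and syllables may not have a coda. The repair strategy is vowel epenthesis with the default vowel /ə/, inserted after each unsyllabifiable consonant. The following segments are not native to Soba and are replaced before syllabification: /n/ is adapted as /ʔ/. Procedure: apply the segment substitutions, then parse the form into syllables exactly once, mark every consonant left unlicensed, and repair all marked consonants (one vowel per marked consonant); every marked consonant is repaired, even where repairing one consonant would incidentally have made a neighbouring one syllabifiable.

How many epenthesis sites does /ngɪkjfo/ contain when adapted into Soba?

After substitution the input is /ʔgɪkjfo/.
The unsyllabifiable consonants are /ʔ/, /k/, /j/; each receives one epenthetic vowel.

3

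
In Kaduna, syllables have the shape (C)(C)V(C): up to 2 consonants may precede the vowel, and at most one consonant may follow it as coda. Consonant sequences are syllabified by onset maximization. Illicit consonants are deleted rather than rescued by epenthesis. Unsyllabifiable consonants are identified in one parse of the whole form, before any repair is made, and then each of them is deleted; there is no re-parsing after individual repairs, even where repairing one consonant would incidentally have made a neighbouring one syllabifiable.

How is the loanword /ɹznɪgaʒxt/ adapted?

znɪgaʒ

The consonants /ɹ/, /x/, /t/ cannot be parsed into a legal (C)(C)V(C) syllable (at most one coda consonant is licensed; onsets may contain at most 2 consonants).
Each unlicensed consonant is deleted: /ɹ/, /x/, /t/.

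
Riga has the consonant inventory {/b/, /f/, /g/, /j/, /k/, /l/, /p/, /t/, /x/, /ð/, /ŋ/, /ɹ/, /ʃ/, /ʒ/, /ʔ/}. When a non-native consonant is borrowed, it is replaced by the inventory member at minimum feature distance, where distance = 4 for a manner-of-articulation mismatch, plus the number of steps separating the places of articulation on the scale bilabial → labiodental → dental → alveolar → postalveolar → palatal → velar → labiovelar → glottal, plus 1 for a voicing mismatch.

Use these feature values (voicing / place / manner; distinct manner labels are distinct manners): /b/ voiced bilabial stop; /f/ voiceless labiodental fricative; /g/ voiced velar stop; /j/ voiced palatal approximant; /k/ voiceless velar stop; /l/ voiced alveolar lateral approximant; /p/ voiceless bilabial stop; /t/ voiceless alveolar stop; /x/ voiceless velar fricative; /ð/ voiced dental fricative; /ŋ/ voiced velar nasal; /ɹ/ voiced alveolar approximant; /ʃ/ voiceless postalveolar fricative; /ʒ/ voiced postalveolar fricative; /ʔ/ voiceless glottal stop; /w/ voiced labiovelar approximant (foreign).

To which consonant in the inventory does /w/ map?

j

/j/ is closest: same manner (approximant), place distance 2 (labiovelar→palatal), same voicing; total 2. Next closest is /ɹ/ at distance 4.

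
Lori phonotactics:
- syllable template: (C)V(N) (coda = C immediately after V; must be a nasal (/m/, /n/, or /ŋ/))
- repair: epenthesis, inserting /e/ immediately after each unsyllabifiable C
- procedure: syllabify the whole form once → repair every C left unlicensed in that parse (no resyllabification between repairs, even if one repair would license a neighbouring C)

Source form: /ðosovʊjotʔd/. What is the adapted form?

ðosovʊjoteʔede

Syllabifying with onset maximization leaves /t/, /ʔ/, /d/ stranded (only a nasal (/m/, /n/, or /ŋ/) is licensed in coda position; onsets are limited to one consonant).
Each unlicensed consonant becomes the onset of a new syllable: /t/ → /te/, /ʔ/ → /ʔe/, /d/ → /de/.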